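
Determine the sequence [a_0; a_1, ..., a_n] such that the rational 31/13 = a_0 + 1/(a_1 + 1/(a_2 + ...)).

[2; 2, 1, 1, 2]

Run the Euclidean algorithm on 31 and 13; the successive quotients are the partial quotients a_0, a_1, ... (each step inverts the fractional part left over by the previous one):
  31 = 2*13 + 5, so a_0 = 2.
  13 = 2*5 + 3, so a_1 = 2.
  5 = 1*3 + 2, so a_2 = 1.
  3 = 1*2 + 1, so a_3 = 1.
  2 = 2*1 + 0, so a_4 = 2.
The remainder reaches 0 after 5 divisions, so the expansion has 5 partial quotients, read off in order.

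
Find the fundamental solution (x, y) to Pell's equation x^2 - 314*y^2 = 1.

First expand sqrt(314) as a continued fraction. With x_i = (sqrt(314) + m_i)/d_i and (m_0, d_0) = (0, 1): a_0 = floor(sqrt(314)) = 17, since 17^2 = 289 <= 314 < 324 = 18^2.
Iterate m_{i+1} = d_i*a_i - m_i, d_{i+1} = (314 - m_{i+1}^2)/d_i, a_{i+1} = floor((a_0 + m_{i+1})/d_{i+1}):
  m_1 = 1*17 - 0 = 17, d_1 = (314 - 17^2)/1 = 25/1 = 25, a_1 = floor((17 + 17)/25) = 1.
  m_2 = 25*1 - 17 = 8, d_2 = (314 - 8^2)/25 = 250/25 = 10, a_2 = floor((17 + 8)/10) = 2.
  m_3 = 10*2 - 8 = 12, d_3 = (314 - 12^2)/10 = 170/10 = 17, a_3 = floor((17 + 12)/17) = 1.
  m_4 = 17*1 - 12 = 5, d_4 = (314 - 5^2)/17 = 289/17 = 17, a_4 = floor((17 + 5)/17) = 1.
  m_5 = 17*1 - 5 = 12, d_5 = (314 - 12^2)/17 = 170/17 = 10, a_5 = floor((17 + 12)/10) = 2.
  m_6 = 10*2 - 12 = 8, d_6 = (314 - 8^2)/10 = 250/10 = 25, a_6 = floor((17 + 8)/25) = 1.
  m_7 = 25*1 - 8 = 17, d_7 = (314 - 17^2)/25 = 25/25 = 1, a_7 = floor((17 + 17)/1) = 34.
  m_8 = 1*34 - 17 = 17, d_8 = (314 - 17^2)/1 = 25/1 = 25: (m_8, d_8) = (m_1, d_1) = (17, 25), so from here the quotients repeat a_1, ..., a_7; the period length is 7.
So sqrt(314) = [17; (1, 2, 1, 1, 2, 1, 34)] with period length k = 7.
k is odd, so (p_{k-1}, q_{k-1}) only solves x^2 - 314y^2 = -1 and the fundamental solution of x^2 - 314y^2 = 1 is (p_{2k-1}, q_{2k-1}) = (p_13, q_13); compute convergents through index 13, running through the period twice.
Convergents (p_i = a_i*p_{i-1} + p_{i-2}, q_i = a_i*q_{i-1} + q_{i-2} with p_{-2}=0, p_{-1}=1, q_{-2}=1, q_{-1}=0):
  i=0: a_0=17, p_0 = 17*1 + 0 = 17, q_0 = 17*0 + 1 = 1.
  i=1: a_1=1, p_1 = 1*17 + 1 = 18, q_1 = 1*1 + 0 = 1.
  i=2: a_2=2, p_2 = 2*18 + 17 = 53, q_2 = 2*1 + 1 = 3.
  i=3: a_3=1, p_3 = 1*53 + 18 = 71, q_3 = 1*3 + 1 = 4.
  i=4: a_4=1, p_4 = 1*71 + 53 = 124, q_4 = 1*4 + 3 = 7.
  i=5: a_5=2, p_5 = 2*124 + 71 = 319, q_5 = 2*7 + 4 = 18.
  i=6: a_6=1, p_6 = 1*319 + 124 = 443, q_6 = 1*18 + 7 = 25.
  i=7: a_7=34, p_7 = 34*443 + 319 = 15381, q_7 = 34*25 + 18 = 868.
  i=8: a_8=1, p_8 = 1*15381 + 443 = 15824, q_8 = 1*868 + 25 = 893.
  i=9: a_9=2, p_9 = 2*15824 + 15381 = 47029, q_9 = 2*893 + 868 = 2654.
  i=10: a_10=1, p_10 = 1*47029 + 15824 = 62853, q_10 = 1*2654 + 893 = 3547.
  i=11: a_11=1, p_11 = 1*62853 + 47029 = 109882, q_11 = 1*3547 + 2654 = 6201.
  i=12: a_12=2, p_12 = 2*109882 + 62853 = 282617, q_12 = 2*6201 + 3547 = 15949.
  i=13: a_13=1, p_13 = 1*282617 + 109882 = 392499, q_13 = 1*15949 + 6201 = 22150.
Indeed p_6^2 - 314*q_6^2 = 196249 - 196250 = -1, not +1.
Check: 392499^2 - 314*22150^2 = 154055465001 - 154055465000 = 1, so (x, y) = (392499, 22150) solves the equation, and by the theorem it is the least positive solution.

(x, y) = (392499, 22150)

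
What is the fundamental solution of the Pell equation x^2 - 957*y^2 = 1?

First expand sqrt(957) as a continued fraction. With x_i = (sqrt(957) + m_i)/d_i and (m_0, d_0) = (0, 1): a_0 = floor(sqrt(957)) = 30, since 30^2 = 900 <= 957 < 961 = 31^2.
Iterate m_{i+1} = d_i*a_i - m_i, d_{i+1} = (957 - m_{i+1}^2)/d_i, a_{i+1} = floor((a_0 + m_{i+1})/d_{i+1}):
  m_1 = 1*30 - 0 = 30, d_1 = (957 - 30^2)/1 = 57/1 = 57, a_1 = floor((30 + 30)/57) = 1.
  m_2 = 57*1 - 30 = 27, d_2 = (957 - 27^2)/57 = 228/57 = 4, a_2 = floor((30 + 27)/4) = 14.
  m_3 = 4*14 - 27 = 29, d_3 = (957 - 29^2)/4 = 116/4 = 29, a_3 = floor((30 + 29)/29) = 2.
  m_4 = 29*2 - 29 = 29, d_4 = (957 - 29^2)/29 = 116/29 = 4, a_4 = floor((30 + 29)/4) = 14.
  m_5 = 4*14 - 29 = 27, d_5 = (957 - 27^2)/4 = 228/4 = 57, a_5 = floor((30 + 27)/57) = 1.
  m_6 = 57*1 - 27 = 30, d_6 = (957 - 30^2)/57 = 57/57 = 1, a_6 = floor((30 + 30)/1) = 60.
  m_7 = 1*60 - 30 = 30, d_7 = (957 - 30^2)/1 = 57/1 = 57: (m_7, d_7) = (m_1, d_1) = (30, 57), so from here the quotients repeat a_1, ..., a_6; the period length is 6.
So sqrt(957) = [30; (1, 14, 2, 14, 1, 60)] with period length k = 6.
k is even, so the fundamental solution of x^2 - 957y^2 = 1 is (p_{k-1}, q_{k-1}) = (p_5, q_5); compute convergents through index 5.
Convergents (p_i = a_i*p_{i-1} + p_{i-2}, q_i = a_i*q_{i-1} + q_{i-2} with p_{-2}=0, p_{-1}=1, q_{-2}=1, q_{-1}=0):
  i=0: a_0=30, p_0 = 30*1 + 0 = 30, q_0 = 30*0 + 1 = 1.
  i=1: a_1=1, p_1 = 1*30 + 1 = 31, q_1 = 1*1 + 0 = 1.
  i=2: a_2=14, p_2 = 14*31 + 30 = 464, q_2 = 14*1 + 1 = 15.
  i=3: a_3=2, p_3 = 2*464 + 31 = 959, q_3 = 2*15 + 1 = 31.
  i=4: a_4=14, p_4 = 14*959 + 464 = 13890, q_4 = 14*31 + 15 = 449.
  i=5: a_5=1, p_5 = 1*13890 + 959 = 14849, q_5 = 1*449 + 31 = 480.
Check: 14849^2 - 957*480^2 = 220492801 - 220492800 = 1, so (x, y) = (14849, 480) solves the equation, and by the theorem it is the least positive solution.

(x, y) = (14849, 480)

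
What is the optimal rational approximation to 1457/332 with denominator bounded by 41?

Expand x = 1457/332 as a continued fraction with the Euclidean algorithm:
  1457 = 4*332 + 129, so a_0 = 4.
  332 = 2*129 + 74, so a_1 = 2.
  129 = 1*74 + 55, so a_2 = 1.
  74 = 1*55 + 19, so a_3 = 1.
  55 = 2*19 + 17, so a_4 = 2.
  19 = 1*17 + 2, so a_5 = 1.
  17 = 8*2 + 1, so a_6 = 8.
  2 = 2*1 + 0, so a_7 = 2.
so x = [4; 2, 1, 1, 2, 1, 8, 2].
Convergents (p_i = a_i*p_{i-1} + p_{i-2}, q_i = a_i*q_{i-1} + q_{i-2} with p_{-2}=0, p_{-1}=1, q_{-2}=1, q_{-1}=0), until the denominator exceeds 41:
  i=0: a_0=4, p_0 = 4*1 + 0 = 4, q_0 = 4*0 + 1 = 1.
  i=1: a_1=2, p_1 = 2*4 + 1 = 9, q_1 = 2*1 + 0 = 2.
  i=2: a_2=1, p_2 = 1*9 + 4 = 13, q_2 = 1*2 + 1 = 3.
  i=3: a_3=1, p_3 = 1*13 + 9 = 22, q_3 = 1*3 + 2 = 5.
  i=4: a_4=2, p_4 = 2*22 + 13 = 57, q_4 = 2*5 + 3 = 13.
  i=5: a_5=1, p_5 = 1*57 + 22 = 79, q_5 = 1*13 + 5 = 18.
  i=6: a_6=8, p_6 = 8*79 + 57 = 689, q_6 = 8*18 + 13 = 157.
q_6 = 157 > 41, so the last convergent with denominator <= 41 is p_5/q_5 = 79/18.
The closest fraction with denominator <= 41 is either p_5/q_5 or the intermediate fraction (k*p_5 + p_4)/(k*q_5 + q_4) with the largest k >= 1 whose denominator stays <= 41; these approach x as k grows, and every other convergent or intermediate fraction in range is farther away.
Largest k: floor((41 - q_4)/q_5) = floor((41 - 13)/18) = 1.
That gives (1*79 + 57)/(1*18 + 13) = 136/31.
Compare the errors: |x - 79/18| = |1457*18 - 79*332|/(332*18) = 2/5976, and |x - 136/31| = |1457*31 - 136*332|/(332*31) = 15/10292.
Cross-multiplying, 2*10292 = 20584 < 89640 = 15*5976, so 2/5976 is smaller: the convergent 79/18 is closer to x than 136/31.

79/18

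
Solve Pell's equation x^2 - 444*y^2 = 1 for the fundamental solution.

(x, y) = (295, 14)

First expand sqrt(444) as a continued fraction. With x_i = (sqrt(444) + m_i)/d_i and (m_0, d_0) = (0, 1): a_0 = floor(sqrt(444)) = 21, since 21^2 = 441 <= 444 < 484 = 22^2.
Iterate m_{i+1} = d_i*a_i - m_i, d_{i+1} = (444 - m_{i+1}^2)/d_i, a_{i+1} = floor((a_0 + m_{i+1})/d_{i+1}):
  m_1 = 1*21 - 0 = 21, d_1 = (444 - 21^2)/1 = 3/1 = 3, a_1 = floor((21 + 21)/3) = 14.
  m_2 = 3*14 - 21 = 21, d_2 = (444 - 21^2)/3 = 3/3 = 1, a_2 = floor((21 + 21)/1) = 42.
  m_3 = 1*42 - 21 = 21, d_3 = (444 - 21^2)/1 = 3/1 = 3: (m_3, d_3) = (m_1, d_1) = (21, 3), so from here the quotients repeat a_1, a_2; the period length is 2.
So sqrt(444) = [21; (14, 42)] with period length k = 2.
k is even, so the fundamental solution of x^2 - 444y^2 = 1 is (p_{k-1}, q_{k-1}) = (p_1, q_1); compute convergents through index 1.
Convergents (p_i = a_i*p_{i-1} + p_{i-2}, q_i = a_i*q_{i-1} + q_{i-2} with p_{-2}=0, p_{-1}=1, q_{-2}=1, q_{-1}=0):
  i=0: a_0=21, p_0 = 21*1 + 0 = 21, q_0 = 21*0 + 1 = 1.
  i=1: a_1=14, p_1 = 14*21 + 1 = 295, q_1 = 14*1 + 0 = 14.
Check: 295^2 - 444*14^2 = 87025 - 87024 = 1, so (x, y) = (295, 14) solves the equation, and by the theorem it is the least positive solution.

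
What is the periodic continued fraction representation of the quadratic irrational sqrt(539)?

Write x_i = (sqrt(539) + m_i)/d_i with (m_0, d_0) = (0, 1). a_0 = floor(sqrt(539)) = 23, since 23^2 = 529 <= 539 < 576 = 24^2.
Iterate m_{i+1} = d_i*a_i - m_i, d_{i+1} = (539 - m_{i+1}^2)/d_i, a_{i+1} = floor((a_0 + m_{i+1})/d_{i+1}):
  m_1 = 1*23 - 0 = 23, d_1 = (539 - 23^2)/1 = 10/1 = 10, a_1 = floor((23 + 23)/10) = 4.
  m_2 = 10*4 - 23 = 17, d_2 = (539 - 17^2)/10 = 250/10 = 25, a_2 = floor((23 + 17)/25) = 1.
  m_3 = 25*1 - 17 = 8, d_3 = (539 - 8^2)/25 = 475/25 = 19, a_3 = floor((23 + 8)/19) = 1.
  m_4 = 19*1 - 8 = 11, d_4 = (539 - 11^2)/19 = 418/19 = 22, a_4 = floor((23 + 11)/22) = 1.
  m_5 = 22*1 - 11 = 11, d_5 = (539 - 11^2)/22 = 418/22 = 19, a_5 = floor((23 + 11)/19) = 1.
  m_6 = 19*1 - 11 = 8, d_6 = (539 - 8^2)/19 = 475/19 = 25, a_6 = floor((23 + 8)/25) = 1.
  m_7 = 25*1 - 8 = 17, d_7 = (539 - 17^2)/25 = 250/25 = 10, a_7 = floor((23 + 17)/10) = 4.
  m_8 = 10*4 - 17 = 23, d_8 = (539 - 23^2)/10 = 10/10 = 1, a_8 = floor((23 + 23)/1) = 46.
  m_9 = 1*46 - 23 = 23, d_9 = (539 - 23^2)/1 = 10/1 = 10: (m_9, d_9) = (m_1, d_1) = (23, 10), so from here the quotients repeat a_1, ..., a_8; the period length is 8.
Hence the expansion of sqrt(539) is a_0 = 23 followed by the repeating block 4, 1, 1, 1, 1, 1, 4, 46 (period 8).

[23; (4, 1, 1, 1, 1, 1, 4, 46)]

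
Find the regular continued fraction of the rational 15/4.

Run the Euclidean algorithm on 15 and 4; the successive quotients are the partial quotients a_0, a_1, ... (each step inverts the fractional part left over by the previous one):
  15 = 3*4 + 3, so a_0 = 3.
  4 = 1*3 + 1, so a_1 = 1.
  3 = 3*1 + 0, so a_2 = 3.
The remainder reaches 0 after 3 divisions, so the expansion has 3 partial quotients, read off in order.

[3; 1, 3]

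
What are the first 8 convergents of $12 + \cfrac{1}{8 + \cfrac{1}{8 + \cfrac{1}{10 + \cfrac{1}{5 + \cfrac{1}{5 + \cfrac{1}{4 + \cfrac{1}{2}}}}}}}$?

12/1, 97/8, 788/65, 7977/658, 40673/3355, 211342/17433, 886041/73087, 1983424/163607

Using the convergent recurrence p_i = a_i*p_{i-1} + p_{i-2}, q_i = a_i*q_{i-1} + q_{i-2} with p_{-2}=0, p_{-1}=1, q_{-2}=1, q_{-1}=0:
  i=0: a_0=12, p_0 = 12*1 + 0 = 12, q_0 = 12*0 + 1 = 1.
  i=1: a_1=8, p_1 = 8*12 + 1 = 97, q_1 = 8*1 + 0 = 8.
  i=2: a_2=8, p_2 = 8*97 + 12 = 788, q_2 = 8*8 + 1 = 65.
  i=3: a_3=10, p_3 = 10*788 + 97 = 7977, q_3 = 10*65 + 8 = 658.
  i=4: a_4=5, p_4 = 5*7977 + 788 = 40673, q_4 = 5*658 + 65 = 3355.
  i=5: a_5=5, p_5 = 5*40673 + 7977 = 211342, q_5 = 5*3355 + 658 = 17433.
  i=6: a_6=4, p_6 = 4*211342 + 40673 = 886041, q_6 = 4*17433 + 3355 = 73087.
  i=7: a_7=2, p_7 = 2*886041 + 211342 = 1983424, q_7 = 2*73087 + 17433 = 163607.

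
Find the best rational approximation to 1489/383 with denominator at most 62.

Expand x = 1489/383 as a continued fraction with the Euclidean algorithm:
  1489 = 3*383 + 340, so a_0 = 3.
  383 = 1*340 + 43, so a_1 = 1.
  340 = 7*43 + 39, so a_2 = 7.
  43 = 1*39 + 4, so a_3 = 1.
  39 = 9*4 + 3, so a_4 = 9.
  4 = 1*3 + 1, so a_5 = 1.
  3 = 3*1 + 0, so a_6 = 3.
so x = [3; 1, 7, 1, 9, 1, 3].
Convergents (p_i = a_i*p_{i-1} + p_{i-2}, q_i = a_i*q_{i-1} + q_{i-2} with p_{-2}=0, p_{-1}=1, q_{-2}=1, q_{-1}=0), until the denominator exceeds 62:
  i=0: a_0=3, p_0 = 3*1 + 0 = 3, q_0 = 3*0 + 1 = 1.
  i=1: a_1=1, p_1 = 1*3 + 1 = 4, q_1 = 1*1 + 0 = 1.
  i=2: a_2=7, p_2 = 7*4 + 3 = 31, q_2 = 7*1 + 1 = 8.
  i=3: a_3=1, p_3 = 1*31 + 4 = 35, q_3 = 1*8 + 1 = 9.
  i=4: a_4=9, p_4 = 9*35 + 31 = 346, q_4 = 9*9 + 8 = 89.
q_4 = 89 > 62, so the last convergent with denominator <= 62 is p_3/q_3 = 35/9.
The closest fraction with denominator <= 62 is either p_3/q_3 or the intermediate fraction (k*p_3 + p_2)/(k*q_3 + q_2) with the largest k >= 1 whose denominator stays <= 62; these approach x as k grows, and every other convergent or intermediate fraction in range is farther away.
Largest k: floor((62 - q_2)/q_3) = floor((62 - 8)/9) = 6.
That gives (6*35 + 31)/(6*9 + 8) = 241/62.
Compare the errors: |x - 35/9| = |1489*9 - 35*383|/(383*9) = 4/3447, and |x - 241/62| = |1489*62 - 241*383|/(383*62) = 15/23746.
Cross-multiplying, 15*3447 = 51705 < 94984 = 4*23746, so 15/23746 is smaller: the intermediate fraction 241/62 is closer to x than 35/9.

241/62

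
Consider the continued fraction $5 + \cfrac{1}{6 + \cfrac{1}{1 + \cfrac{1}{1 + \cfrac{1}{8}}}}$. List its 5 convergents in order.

Using the convergent recurrence p_i = a_i*p_{i-1} + p_{i-2}, q_i = a_i*q_{i-1} + q_{i-2} with p_{-2}=0, p_{-1}=1, q_{-2}=1, q_{-1}=0:
  i=0: a_0=5, p_0 = 5*1 + 0 = 5, q_0 = 5*0 + 1 = 1.
  i=1: a_1=6, p_1 = 6*5 + 1 = 31, q_1 = 6*1 + 0 = 6.
  i=2: a_2=1, p_2 = 1*31 + 5 = 36, q_2 = 1*6 + 1 = 7.
  i=3: a_3=1, p_3 = 1*36 + 31 = 67, q_3 = 1*7 + 6 = 13.
  i=4: a_4=8, p_4 = 8*67 + 36 = 572, q_4 = 8*13 + 7 = 111.

5/1, 31/6, 36/7, 67/13, 572/111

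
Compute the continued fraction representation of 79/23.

Run the Euclidean algorithm on 79 and 23; the successive quotients are the partial quotients a_0, a_1, ... (each step inverts the fractional part left over by the previous one):
  79 = 3*23 + 10, so a_0 = 3.
  23 = 2*10 + 3, so a_1 = 2.
  10 = 3*3 + 1, so a_2 = 3.
  3 = 3*1 + 0, so a_3 = 3.
The remainder reaches 0 after 4 divisions, so the expansion has 4 partial quotients, read off in order.

[3; 2, 3, 3]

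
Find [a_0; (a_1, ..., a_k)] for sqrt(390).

[19; (1, 2, 1, 38)]

Write x_i = (sqrt(390) + m_i)/d_i with (m_0, d_0) = (0, 1). a_0 = floor(sqrt(390)) = 19, since 19^2 = 361 <= 390 < 400 = 20^2.
Iterate m_{i+1} = d_i*a_i - m_i, d_{i+1} = (390 - m_{i+1}^2)/d_i, a_{i+1} = floor((a_0 + m_{i+1})/d_{i+1}):
  m_1 = 1*19 - 0 = 19, d_1 = (390 - 19^2)/1 = 29/1 = 29, a_1 = floor((19 + 19)/29) = 1.
  m_2 = 29*1 - 19 = 10, d_2 = (390 - 10^2)/29 = 290/29 = 10, a_2 = floor((19 + 10)/10) = 2.
  m_3 = 10*2 - 10 = 10, d_3 = (390 - 10^2)/10 = 290/10 = 29, a_3 = floor((19 + 10)/29) = 1.
  m_4 = 29*1 - 10 = 19, d_4 = (390 - 19^2)/29 = 29/29 = 1, a_4 = floor((19 + 19)/1) = 38.
  m_5 = 1*38 - 19 = 19, d_5 = (390 - 19^2)/1 = 29/1 = 29: (m_5, d_5) = (m_1, d_1) = (19, 29), so from here the quotients repeat a_1, ..., a_4; the period length is 4.
Hence the expansion of sqrt(390) is a_0 = 19 followed by the repeating block 1, 2, 1, 38 (period 4).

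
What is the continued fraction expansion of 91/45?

[2; 45]

Run the Euclidean algorithm on 91 and 45; the successive quotients are the partial quotients a_0, a_1, ... (each step inverts the fractional part left over by the previous one):
  91 = 2*45 + 1, so a_0 = 2.
  45 = 45*1 + 0, so a_1 = 45.
The remainder reaches 0 after 2 divisions, so the expansion has 2 partial quotients, read off in order.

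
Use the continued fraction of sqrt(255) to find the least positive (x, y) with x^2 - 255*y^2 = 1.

(x, y) = (16, 1)

First expand sqrt(255) as a continued fraction. With x_i = (sqrt(255) + m_i)/d_i and (m_0, d_0) = (0, 1): a_0 = floor(sqrt(255)) = 15, since 15^2 = 225 <= 255 < 256 = 16^2.
Iterate m_{i+1} = d_i*a_i - m_i, d_{i+1} = (255 - m_{i+1}^2)/d_i, a_{i+1} = floor((a_0 + m_{i+1})/d_{i+1}):
  m_1 = 1*15 - 0 = 15, d_1 = (255 - 15^2)/1 = 30/1 = 30, a_1 = floor((15 + 15)/30) = 1.
  m_2 = 30*1 - 15 = 15, d_2 = (255 - 15^2)/30 = 30/30 = 1, a_2 = floor((15 + 15)/1) = 30.
  m_3 = 1*30 - 15 = 15, d_3 = (255 - 15^2)/1 = 30/1 = 30: (m_3, d_3) = (m_1, d_1) = (15, 30), so from here the quotients repeat a_1, a_2; the period length is 2.
So sqrt(255) = [15; (1, 30)] with period length k = 2.
k is even, so the fundamental solution of x^2 - 255y^2 = 1 is (p_{k-1}, q_{k-1}) = (p_1, q_1); compute convergents through index 1.
Convergents (p_i = a_i*p_{i-1} + p_{i-2}, q_i = a_i*q_{i-1} + q_{i-2} with p_{-2}=0, p_{-1}=1, q_{-2}=1, q_{-1}=0):
  i=0: a_0=15, p_0 = 15*1 + 0 = 15, q_0 = 15*0 + 1 = 1.
  i=1: a_1=1, p_1 = 1*15 + 1 = 16, q_1 = 1*1 + 0 = 1.
Check: 16^2 - 255*1^2 = 256 - 255 = 1, so (x, y) = (16, 1) solves the equation, and by the theorem it is the least positive solution.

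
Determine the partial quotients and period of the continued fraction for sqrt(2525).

[50; (4, 100)]

Write x_i = (sqrt(2525) + m_i)/d_i with (m_0, d_0) = (0, 1). a_0 = floor(sqrt(2525)) = 50, since 50^2 = 2500 <= 2525 < 2601 = 51^2.
Iterate m_{i+1} = d_i*a_i - m_i, d_{i+1} = (2525 - m_{i+1}^2)/d_i, a_{i+1} = floor((a_0 + m_{i+1})/d_{i+1}):
  m_1 = 1*50 - 0 = 50, d_1 = (2525 - 50^2)/1 = 25/1 = 25, a_1 = floor((50 + 50)/25) = 4.
  m_2 = 25*4 - 50 = 50, d_2 = (2525 - 50^2)/25 = 25/25 = 1, a_2 = floor((50 + 50)/1) = 100.
  m_3 = 1*100 - 50 = 50, d_3 = (2525 - 50^2)/1 = 25/1 = 25: (m_3, d_3) = (m_1, d_1) = (50, 25), so from here the quotients repeat a_1, a_2; the period length is 2.
Hence the expansion of sqrt(2525) is a_0 = 50 followed by the repeating block 4, 100 (period 2).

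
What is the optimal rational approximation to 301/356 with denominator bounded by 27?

11/13

Expand x = 301/356 as a continued fraction with the Euclidean algorithm:
  301 = 0*356 + 301, so a_0 = 0.
  356 = 1*301 + 55, so a_1 = 1.
  301 = 5*55 + 26, so a_2 = 5.
  55 = 2*26 + 3, so a_3 = 2.
  26 = 8*3 + 2, so a_4 = 8.
  3 = 1*2 + 1, so a_5 = 1.
  2 = 2*1 + 0, so a_6 = 2.
so x = [0; 1, 5, 2, 8, 1, 2].
Convergents (p_i = a_i*p_{i-1} + p_{i-2}, q_i = a_i*q_{i-1} + q_{i-2} with p_{-2}=0, p_{-1}=1, q_{-2}=1, q_{-1}=0), until the denominator exceeds 27:
  i=0: a_0=0, p_0 = 0*1 + 0 = 0, q_0 = 0*0 + 1 = 1.
  i=1: a_1=1, p_1 = 1*0 + 1 = 1, q_1 = 1*1 + 0 = 1.
  i=2: a_2=5, p_2 = 5*1 + 0 = 5, q_2 = 5*1 + 1 = 6.
  i=3: a_3=2, p_3 = 2*5 + 1 = 11, q_3 = 2*6 + 1 = 13.
  i=4: a_4=8, p_4 = 8*11 + 5 = 93, q_4 = 8*13 + 6 = 110.
q_4 = 110 > 27, so the last convergent with denominator <= 27 is p_3/q_3 = 11/13.
The closest fraction with denominator <= 27 is either p_3/q_3 or the intermediate fraction (k*p_3 + p_2)/(k*q_3 + q_2) with the largest k >= 1 whose denominator stays <= 27; these approach x as k grows, and every other convergent or intermediate fraction in range is farther away.
Largest k: floor((27 - q_2)/q_3) = floor((27 - 6)/13) = 1.
That gives (1*11 + 5)/(1*13 + 6) = 16/19.
Compare the errors: |x - 11/13| = |301*13 - 11*356|/(356*13) = 3/4628, and |x - 16/19| = |301*19 - 16*356|/(356*19) = 23/6764.
Cross-multiplying, 3*6764 = 20292 < 106444 = 23*4628, so 3/4628 is smaller: the convergent 11/13 is closer to x than 16/19.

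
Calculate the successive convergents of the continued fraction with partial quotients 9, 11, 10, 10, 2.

9/1, 100/11, 1009/111, 10190/1121, 21389/2353

Using the convergent recurrence p_i = a_i*p_{i-1} + p_{i-2}, q_i = a_i*q_{i-1} + q_{i-2} with p_{-2}=0, p_{-1}=1, q_{-2}=1, q_{-1}=0:
  i=0: a_0=9, p_0 = 9*1 + 0 = 9, q_0 = 9*0 + 1 = 1.
  i=1: a_1=11, p_1 = 11*9 + 1 = 100, q_1 = 11*1 + 0 = 11.
  i=2: a_2=10, p_2 = 10*100 + 9 = 1009, q_2 = 10*11 + 1 = 111.
  i=3: a_3=10, p_3 = 10*1009 + 100 = 10190, q_3 = 10*111 + 11 = 1121.
  i=4: a_4=2, p_4 = 2*10190 + 1009 = 21389, q_4 = 2*1121 + 111 = 2353.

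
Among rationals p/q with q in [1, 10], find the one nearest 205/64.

16/5

Expand x = 205/64 as a continued fraction with the Euclidean algorithm:
  205 = 3*64 + 13, so a_0 = 3.
  64 = 4*13 + 12, so a_1 = 4.
  13 = 1*12 + 1, so a_2 = 1.
  12 = 12*1 + 0, so a_3 = 12.
so x = [3; 4, 1, 12].
Convergents (p_i = a_i*p_{i-1} + p_{i-2}, q_i = a_i*q_{i-1} + q_{i-2} with p_{-2}=0, p_{-1}=1, q_{-2}=1, q_{-1}=0), until the denominator exceeds 10:
  i=0: a_0=3, p_0 = 3*1 + 0 = 3, q_0 = 3*0 + 1 = 1.
  i=1: a_1=4, p_1 = 4*3 + 1 = 13, q_1 = 4*1 + 0 = 4.
  i=2: a_2=1, p_2 = 1*13 + 3 = 16, q_2 = 1*4 + 1 = 5.
  i=3: a_3=12, p_3 = 12*16 + 13 = 205, q_3 = 12*5 + 4 = 64.
q_3 = 64 > 10, so the last convergent with denominator <= 10 is p_2/q_2 = 16/5.
The closest fraction with denominator <= 10 is either p_2/q_2 or the intermediate fraction (k*p_2 + p_1)/(k*q_2 + q_1) with the largest k >= 1 whose denominator stays <= 10; these approach x as k grows, and every other convergent or intermediate fraction in range is farther away.
Largest k: floor((10 - q_1)/q_2) = floor((10 - 4)/5) = 1.
That gives (1*16 + 13)/(1*5 + 4) = 29/9.
Compare the errors: |x - 16/5| = |205*5 - 16*64|/(64*5) = 1/320, and |x - 29/9| = |205*9 - 29*64|/(64*9) = 11/576.
Cross-multiplying, 1*576 = 576 < 3520 = 11*320, so 1/320 is smaller: the convergent 16/5 is closer to x than 29/9.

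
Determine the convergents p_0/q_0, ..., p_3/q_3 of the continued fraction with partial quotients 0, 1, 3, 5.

Using the convergent recurrence p_i = a_i*p_{i-1} + p_{i-2}, q_i = a_i*q_{i-1} + q_{i-2} with p_{-2}=0, p_{-1}=1, q_{-2}=1, q_{-1}=0:
  i=0: a_0=0, p_0 = 0*1 + 0 = 0, q_0 = 0*0 + 1 = 1.
  i=1: a_1=1, p_1 = 1*0 + 1 = 1, q_1 = 1*1 + 0 = 1.
  i=2: a_2=3, p_2 = 3*1 + 0 = 3, q_2 = 3*1 + 1 = 4.
  i=3: a_3=5, p_3 = 5*3 + 1 = 16, q_3 = 5*4 + 1 = 21.

0/1, 1/1, 3/4, 16/21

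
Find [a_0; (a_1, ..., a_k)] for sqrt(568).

Write x_i = (sqrt(568) + m_i)/d_i with (m_0, d_0) = (0, 1). a_0 = floor(sqrt(568)) = 23, since 23^2 = 529 <= 568 < 576 = 24^2.
Iterate m_{i+1} = d_i*a_i - m_i, d_{i+1} = (568 - m_{i+1}^2)/d_i, a_{i+1} = floor((a_0 + m_{i+1})/d_{i+1}):
  m_1 = 1*23 - 0 = 23, d_1 = (568 - 23^2)/1 = 39/1 = 39, a_1 = floor((23 + 23)/39) = 1.
  m_2 = 39*1 - 23 = 16, d_2 = (568 - 16^2)/39 = 312/39 = 8, a_2 = floor((23 + 16)/8) = 4.
  m_3 = 8*4 - 16 = 16, d_3 = (568 - 16^2)/8 = 312/8 = 39, a_3 = floor((23 + 16)/39) = 1.
  m_4 = 39*1 - 16 = 23, d_4 = (568 - 23^2)/39 = 39/39 = 1, a_4 = floor((23 + 23)/1) = 46.
  m_5 = 1*46 - 23 = 23, d_5 = (568 - 23^2)/1 = 39/1 = 39: (m_5, d_5) = (m_1, d_1) = (23, 39), so from here the quotients repeat a_1, ..., a_4; the period length is 4.
Hence the expansion of sqrt(568) is a_0 = 23 followed by the repeating block 1, 4, 1, 46 (period 4).

[23; (1, 4, 1, 46)]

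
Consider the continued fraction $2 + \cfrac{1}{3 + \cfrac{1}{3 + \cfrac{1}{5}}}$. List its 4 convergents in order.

2/1, 7/3, 23/10, 122/53

Using the convergent recurrence p_i = a_i*p_{i-1} + p_{i-2}, q_i = a_i*q_{i-1} + q_{i-2} with p_{-2}=0, p_{-1}=1, q_{-2}=1, q_{-1}=0:
  i=0: a_0=2, p_0 = 2*1 + 0 = 2, q_0 = 2*0 + 1 = 1.
  i=1: a_1=3, p_1 = 3*2 + 1 = 7, q_1 = 3*1 + 0 = 3.
  i=2: a_2=3, p_2 = 3*7 + 2 = 23, q_2 = 3*3 + 1 = 10.
  i=3: a_3=5, p_3 = 5*23 + 7 = 122, q_3 = 5*10 + 3 = 53.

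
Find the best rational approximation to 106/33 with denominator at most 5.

16/5

Expand x = 106/33 as a continued fraction with the Euclidean algorithm:
  106 = 3*33 + 7, so a_0 = 3.
  33 = 4*7 + 5, so a_1 = 4.
  7 = 1*5 + 2, so a_2 = 1.
  5 = 2*2 + 1, so a_3 = 2.
  2 = 2*1 + 0, so a_4 = 2.
so x = [3; 4, 1, 2, 2].
Convergents (p_i = a_i*p_{i-1} + p_{i-2}, q_i = a_i*q_{i-1} + q_{i-2} with p_{-2}=0, p_{-1}=1, q_{-2}=1, q_{-1}=0), until the denominator exceeds 5:
  i=0: a_0=3, p_0 = 3*1 + 0 = 3, q_0 = 3*0 + 1 = 1.
  i=1: a_1=4, p_1 = 4*3 + 1 = 13, q_1 = 4*1 + 0 = 4.
  i=2: a_2=1, p_2 = 1*13 + 3 = 16, q_2 = 1*4 + 1 = 5.
  i=3: a_3=2, p_3 = 2*16 + 13 = 45, q_3 = 2*5 + 4 = 14.
q_3 = 14 > 5, so the last convergent with denominator <= 5 is p_2/q_2 = 16/5.
The closest fraction with denominator <= 5 is either p_2/q_2 or the intermediate fraction (k*p_2 + p_1)/(k*q_2 + q_1) with the largest k >= 1 whose denominator stays <= 5; these approach x as k grows, and every other convergent or intermediate fraction in range is farther away.
Largest k: floor((5 - q_1)/q_2) = floor((5 - 4)/5) = 0.
Since k = 0, no intermediate fraction beyond p_2/q_2 has denominator <= 5, so the convergent 16/5 is the closest (its error is |106*5 - 16*33|/(33*5) = 2/165).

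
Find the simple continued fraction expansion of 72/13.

[5; 1, 1, 6]

Run the Euclidean algorithm on 72 and 13; the successive quotients are the partial quotients a_0, a_1, ... (each step inverts the fractional part left over by the previous one):
  72 = 5*13 + 7, so a_0 = 5.
  13 = 1*7 + 6, so a_1 = 1.
  7 = 1*6 + 1, so a_2 = 1.
  6 = 6*1 + 0, so a_3 = 6.
The remainder reaches 0 after 4 divisions, so the expansion has 4 partial quotients, read off in order.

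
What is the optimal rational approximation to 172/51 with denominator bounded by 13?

Expand x = 172/51 as a continued fraction with the Euclidean algorithm:
  172 = 3*51 + 19, so a_0 = 3.
  51 = 2*19 + 13, so a_1 = 2.
  19 = 1*13 + 6, so a_2 = 1.
  13 = 2*6 + 1, so a_3 = 2.
  6 = 6*1 + 0, so a_4 = 6.
so x = [3; 2, 1, 2, 6].
Convergents (p_i = a_i*p_{i-1} + p_{i-2}, q_i = a_i*q_{i-1} + q_{i-2} with p_{-2}=0, p_{-1}=1, q_{-2}=1, q_{-1}=0), until the denominator exceeds 13:
  i=0: a_0=3, p_0 = 3*1 + 0 = 3, q_0 = 3*0 + 1 = 1.
  i=1: a_1=2, p_1 = 2*3 + 1 = 7, q_1 = 2*1 + 0 = 2.
  i=2: a_2=1, p_2 = 1*7 + 3 = 10, q_2 = 1*2 + 1 = 3.
  i=3: a_3=2, p_3 = 2*10 + 7 = 27, q_3 = 2*3 + 2 = 8.
  i=4: a_4=6, p_4 = 6*27 + 10 = 172, q_4 = 6*8 + 3 = 51.
q_4 = 51 > 13, so the last convergent with denominator <= 13 is p_3/q_3 = 27/8.
The closest fraction with denominator <= 13 is either p_3/q_3 or the intermediate fraction (k*p_3 + p_2)/(k*q_3 + q_2) with the largest k >= 1 whose denominator stays <= 13; these approach x as k grows, and every other convergent or intermediate fraction in range is farther away.
Largest k: floor((13 - q_2)/q_3) = floor((13 - 3)/8) = 1.
That gives (1*27 + 10)/(1*8 + 3) = 37/11.
Compare the errors: |x - 27/8| = |172*8 - 27*51|/(51*8) = 1/408, and |x - 37/11| = |172*11 - 37*51|/(51*11) = 5/561.
Cross-multiplying, 1*561 = 561 < 2040 = 5*408, so 1/408 is smaller: the convergent 27/8 is closer to x than 37/11.

27/8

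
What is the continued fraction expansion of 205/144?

Run the Euclidean algorithm on 205 and 144; the successive quotients are the partial quotients a_0, a_1, ... (each step inverts the fractional part left over by the previous one):
  205 = 1*144 + 61, so a_0 = 1.
  144 = 2*61 + 22, so a_1 = 2.
  61 = 2*22 + 17, so a_2 = 2.
  22 = 1*17 + 5, so a_3 = 1.
  17 = 3*5 + 2, so a_4 = 3.
  5 = 2*2 + 1, so a_5 = 2.
  2 = 2*1 + 0, so a_6 = 2.
The remainder reaches 0 after 7 divisions, so the expansion has 7 partial quotients, read off in order.

[1; 2, 2, 1, 3, 2, 2]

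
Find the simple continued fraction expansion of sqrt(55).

[7; (2, 2, 2, 14)]

Write x_i = (sqrt(55) + m_i)/d_i with (m_0, d_0) = (0, 1). a_0 = floor(sqrt(55)) = 7, since 7^2 = 49 <= 55 < 64 = 8^2.
Iterate m_{i+1} = d_i*a_i - m_i, d_{i+1} = (55 - m_{i+1}^2)/d_i, a_{i+1} = floor((a_0 + m_{i+1})/d_{i+1}):
  m_1 = 1*7 - 0 = 7, d_1 = (55 - 7^2)/1 = 6/1 = 6, a_1 = floor((7 + 7)/6) = 2.
  m_2 = 6*2 - 7 = 5, d_2 = (55 - 5^2)/6 = 30/6 = 5, a_2 = floor((7 + 5)/5) = 2.
  m_3 = 5*2 - 5 = 5, d_3 = (55 - 5^2)/5 = 30/5 = 6, a_3 = floor((7 + 5)/6) = 2.
  m_4 = 6*2 - 5 = 7, d_4 = (55 - 7^2)/6 = 6/6 = 1, a_4 = floor((7 + 7)/1) = 14.
  m_5 = 1*14 - 7 = 7, d_5 = (55 - 7^2)/1 = 6/1 = 6: (m_5, d_5) = (m_1, d_1) = (7, 6), so from here the quotients repeat a_1, ..., a_4; the period length is 4.
Hence the expansion of sqrt(55) is a_0 = 7 followed by the repeating block 2, 2, 2, 14 (period 4).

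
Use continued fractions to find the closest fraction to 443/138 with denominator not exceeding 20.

61/19

Expand x = 443/138 as a continued fraction with the Euclidean algorithm:
  443 = 3*138 + 29, so a_0 = 3.
  138 = 4*29 + 22, so a_1 = 4.
  29 = 1*22 + 7, so a_2 = 1.
  22 = 3*7 + 1, so a_3 = 3.
  7 = 7*1 + 0, so a_4 = 7.
so x = [3; 4, 1, 3, 7].
Convergents (p_i = a_i*p_{i-1} + p_{i-2}, q_i = a_i*q_{i-1} + q_{i-2} with p_{-2}=0, p_{-1}=1, q_{-2}=1, q_{-1}=0), until the denominator exceeds 20:
  i=0: a_0=3, p_0 = 3*1 + 0 = 3, q_0 = 3*0 + 1 = 1.
  i=1: a_1=4, p_1 = 4*3 + 1 = 13, q_1 = 4*1 + 0 = 4.
  i=2: a_2=1, p_2 = 1*13 + 3 = 16, q_2 = 1*4 + 1 = 5.
  i=3: a_3=3, p_3 = 3*16 + 13 = 61, q_3 = 3*5 + 4 = 19.
  i=4: a_4=7, p_4 = 7*61 + 16 = 443, q_4 = 7*19 + 5 = 138.
q_4 = 138 > 20, so the last convergent with denominator <= 20 is p_3/q_3 = 61/19.
The closest fraction with denominator <= 20 is either p_3/q_3 or the intermediate fraction (k*p_3 + p_2)/(k*q_3 + q_2) with the largest k >= 1 whose denominator stays <= 20; these approach x as k grows, and every other convergent or intermediate fraction in range is farther away.
Largest k: floor((20 - q_2)/q_3) = floor((20 - 5)/19) = 0.
Since k = 0, no intermediate fraction beyond p_3/q_3 has denominator <= 20, so the convergent 61/19 is the closest (its error is |443*19 - 61*138|/(138*19) = 1/2622).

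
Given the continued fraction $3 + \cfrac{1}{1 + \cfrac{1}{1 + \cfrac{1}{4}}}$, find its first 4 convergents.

3/1, 4/1, 7/2, 32/9

Using the convergent recurrence p_i = a_i*p_{i-1} + p_{i-2}, q_i = a_i*q_{i-1} + q_{i-2} with p_{-2}=0, p_{-1}=1, q_{-2}=1, q_{-1}=0:
  i=0: a_0=3, p_0 = 3*1 + 0 = 3, q_0 = 3*0 + 1 = 1.
  i=1: a_1=1, p_1 = 1*3 + 1 = 4, q_1 = 1*1 + 0 = 1.
  i=2: a_2=1, p_2 = 1*4 + 3 = 7, q_2 = 1*1 + 1 = 2.
  i=3: a_3=4, p_3 = 4*7 + 4 = 32, q_3 = 4*2 + 1 = 9.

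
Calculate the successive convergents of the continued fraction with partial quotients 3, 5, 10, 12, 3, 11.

3/1, 16/5, 163/51, 1972/617, 6079/1902, 68841/21539

Using the convergent recurrence p_i = a_i*p_{i-1} + p_{i-2}, q_i = a_i*q_{i-1} + q_{i-2} with p_{-2}=0, p_{-1}=1, q_{-2}=1, q_{-1}=0:
  i=0: a_0=3, p_0 = 3*1 + 0 = 3, q_0 = 3*0 + 1 = 1.
  i=1: a_1=5, p_1 = 5*3 + 1 = 16, q_1 = 5*1 + 0 = 5.
  i=2: a_2=10, p_2 = 10*16 + 3 = 163, q_2 = 10*5 + 1 = 51.
  i=3: a_3=12, p_3 = 12*163 + 16 = 1972, q_3 = 12*51 + 5 = 617.
  i=4: a_4=3, p_4 = 3*1972 + 163 = 6079, q_4 = 3*617 + 51 = 1902.
  i=5: a_5=11, p_5 = 11*6079 + 1972 = 68841, q_5 = 11*1902 + 617 = 21539.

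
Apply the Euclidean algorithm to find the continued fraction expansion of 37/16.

[2; 3, 5]

Run the Euclidean algorithm on 37 and 16; the successive quotients are the partial quotients a_0, a_1, ... (each step inverts the fractional part left over by the previous one):
  37 = 2*16 + 5, so a_0 = 2.
  16 = 3*5 + 1, so a_1 = 3.
  5 = 5*1 + 0, so a_2 = 5.
The remainder reaches 0 after 3 divisions, so the expansion has 3 partial quotients, read off in order.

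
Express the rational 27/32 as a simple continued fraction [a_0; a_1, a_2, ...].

[0; 1, 5, 2, 2]

Run the Euclidean algorithm on 27 and 32; the successive quotients are the partial quotients a_0, a_1, ... (each step inverts the fractional part left over by the previous one):
  27 = 0*32 + 27, so a_0 = 0.
  32 = 1*27 + 5, so a_1 = 1.
  27 = 5*5 + 2, so a_2 = 5.
  5 = 2*2 + 1, so a_3 = 2.
  2 = 2*1 + 0, so a_4 = 2.
The remainder reaches 0 after 5 divisions, so the expansion has 5 partial quotients, read off in order.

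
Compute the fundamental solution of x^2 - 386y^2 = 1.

First expand sqrt(386) as a continued fraction. With x_i = (sqrt(386) + m_i)/d_i and (m_0, d_0) = (0, 1): a_0 = floor(sqrt(386)) = 19, since 19^2 = 361 <= 386 < 400 = 20^2.
Iterate m_{i+1} = d_i*a_i - m_i, d_{i+1} = (386 - m_{i+1}^2)/d_i, a_{i+1} = floor((a_0 + m_{i+1})/d_{i+1}):
  m_1 = 1*19 - 0 = 19, d_1 = (386 - 19^2)/1 = 25/1 = 25, a_1 = floor((19 + 19)/25) = 1.
  m_2 = 25*1 - 19 = 6, d_2 = (386 - 6^2)/25 = 350/25 = 14, a_2 = floor((19 + 6)/14) = 1.
  m_3 = 14*1 - 6 = 8, d_3 = (386 - 8^2)/14 = 322/14 = 23, a_3 = floor((19 + 8)/23) = 1.
  m_4 = 23*1 - 8 = 15, d_4 = (386 - 15^2)/23 = 161/23 = 7, a_4 = floor((19 + 15)/7) = 4.
  m_5 = 7*4 - 15 = 13, d_5 = (386 - 13^2)/7 = 217/7 = 31, a_5 = floor((19 + 13)/31) = 1.
  m_6 = 31*1 - 13 = 18, d_6 = (386 - 18^2)/31 = 62/31 = 2, a_6 = floor((19 + 18)/2) = 18.
  m_7 = 2*18 - 18 = 18, d_7 = (386 - 18^2)/2 = 62/2 = 31, a_7 = floor((19 + 18)/31) = 1.
  m_8 = 31*1 - 18 = 13, d_8 = (386 - 13^2)/31 = 217/31 = 7, a_8 = floor((19 + 13)/7) = 4.
  m_9 = 7*4 - 13 = 15, d_9 = (386 - 15^2)/7 = 161/7 = 23, a_9 = floor((19 + 15)/23) = 1.
  m_10 = 23*1 - 15 = 8, d_10 = (386 - 8^2)/23 = 322/23 = 14, a_10 = floor((19 + 8)/14) = 1.
  m_11 = 14*1 - 8 = 6, d_11 = (386 - 6^2)/14 = 350/14 = 25, a_11 = floor((19 + 6)/25) = 1.
  m_12 = 25*1 - 6 = 19, d_12 = (386 - 19^2)/25 = 25/25 = 1, a_12 = floor((19 + 19)/1) = 38.
  m_13 = 1*38 - 19 = 19, d_13 = (386 - 19^2)/1 = 25/1 = 25: (m_13, d_13) = (m_1, d_1) = (19, 25), so from here the quotients repeat a_1, ..., a_12; the period length is 12.
So sqrt(386) = [19; (1, 1, 1, 4, 1, 18, 1, 4, 1, 1, 1, 38)] with period length k = 12.
k is even, so the fundamental solution of x^2 - 386y^2 = 1 is (p_{k-1}, q_{k-1}) = (p_11, q_11); compute convergents through index 11.
Convergents (p_i = a_i*p_{i-1} + p_{i-2}, q_i = a_i*q_{i-1} + q_{i-2} with p_{-2}=0, p_{-1}=1, q_{-2}=1, q_{-1}=0):
  i=0: a_0=19, p_0 = 19*1 + 0 = 19, q_0 = 19*0 + 1 = 1.
  i=1: a_1=1, p_1 = 1*19 + 1 = 20, q_1 = 1*1 + 0 = 1.
  i=2: a_2=1, p_2 = 1*20 + 19 = 39, q_2 = 1*1 + 1 = 2.
  i=3: a_3=1, p_3 = 1*39 + 20 = 59, q_3 = 1*2 + 1 = 3.
  i=4: a_4=4, p_4 = 4*59 + 39 = 275, q_4 = 4*3 + 2 = 14.
  i=5: a_5=1, p_5 = 1*275 + 59 = 334, q_5 = 1*14 + 3 = 17.
  i=6: a_6=18, p_6 = 18*334 + 275 = 6287, q_6 = 18*17 + 14 = 320.
  i=7: a_7=1, p_7 = 1*6287 + 334 = 6621, q_7 = 1*320 + 17 = 337.
  i=8: a_8=4, p_8 = 4*6621 + 6287 = 32771, q_8 = 4*337 + 320 = 1668.
  i=9: a_9=1, p_9 = 1*32771 + 6621 = 39392, q_9 = 1*1668 + 337 = 2005.
  i=10: a_10=1, p_10 = 1*39392 + 32771 = 72163, q_10 = 1*2005 + 1668 = 3673.
  i=11: a_11=1, p_11 = 1*72163 + 39392 = 111555, q_11 = 1*3673 + 2005 = 5678.
Check: 111555^2 - 386*5678^2 = 12444518025 - 12444518024 = 1, so (x, y) = (111555, 5678) solves the equation, and by the theorem it is the least positive solution.

(x, y) = (111555, 5678)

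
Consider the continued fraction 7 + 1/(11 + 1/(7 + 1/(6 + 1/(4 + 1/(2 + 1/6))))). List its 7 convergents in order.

Using the convergent recurrence p_i = a_i*p_{i-1} + p_{i-2}, q_i = a_i*q_{i-1} + q_{i-2} with p_{-2}=0, p_{-1}=1, q_{-2}=1, q_{-1}=0:
  i=0: a_0=7, p_0 = 7*1 + 0 = 7, q_0 = 7*0 + 1 = 1.
  i=1: a_1=11, p_1 = 11*7 + 1 = 78, q_1 = 11*1 + 0 = 11.
  i=2: a_2=7, p_2 = 7*78 + 7 = 553, q_2 = 7*11 + 1 = 78.
  i=3: a_3=6, p_3 = 6*553 + 78 = 3396, q_3 = 6*78 + 11 = 479.
  i=4: a_4=4, p_4 = 4*3396 + 553 = 14137, q_4 = 4*479 + 78 = 1994.
  i=5: a_5=2, p_5 = 2*14137 + 3396 = 31670, q_5 = 2*1994 + 479 = 4467.
  i=6: a_6=6, p_6 = 6*31670 + 14137 = 204157, q_6 = 6*4467 + 1994 = 28796.

7/1, 78/11, 553/78, 3396/479, 14137/1994, 31670/4467, 204157/28796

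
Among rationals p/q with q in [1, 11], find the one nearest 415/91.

Expand x = 415/91 as a continued fraction with the Euclidean algorithm:
  415 = 4*91 + 51, so a_0 = 4.
  91 = 1*51 + 40, so a_1 = 1.
  51 = 1*40 + 11, so a_2 = 1.
  40 = 3*11 + 7, so a_3 = 3.
  11 = 1*7 + 4, so a_4 = 1.
  7 = 1*4 + 3, so a_5 = 1.
  4 = 1*3 + 1, so a_6 = 1.
  3 = 3*1 + 0, so a_7 = 3.
so x = [4; 1, 1, 3, 1, 1, 1, 3].
Convergents (p_i = a_i*p_{i-1} + p_{i-2}, q_i = a_i*q_{i-1} + q_{i-2} with p_{-2}=0, p_{-1}=1, q_{-2}=1, q_{-1}=0), until the denominator exceeds 11:
  i=0: a_0=4, p_0 = 4*1 + 0 = 4, q_0 = 4*0 + 1 = 1.
  i=1: a_1=1, p_1 = 1*4 + 1 = 5, q_1 = 1*1 + 0 = 1.
  i=2: a_2=1, p_2 = 1*5 + 4 = 9, q_2 = 1*1 + 1 = 2.
  i=3: a_3=3, p_3 = 3*9 + 5 = 32, q_3 = 3*2 + 1 = 7.
  i=4: a_4=1, p_4 = 1*32 + 9 = 41, q_4 = 1*7 + 2 = 9.
  i=5: a_5=1, p_5 = 1*41 + 32 = 73, q_5 = 1*9 + 7 = 16.
q_5 = 16 > 11, so the last convergent with denominator <= 11 is p_4/q_4 = 41/9.
The closest fraction with denominator <= 11 is either p_4/q_4 or the intermediate fraction (k*p_4 + p_3)/(k*q_4 + q_3) with the largest k >= 1 whose denominator stays <= 11; these approach x as k grows, and every other convergent or intermediate fraction in range is farther away.
Largest k: floor((11 - q_3)/q_4) = floor((11 - 7)/9) = 0.
Since k = 0, no intermediate fraction beyond p_4/q_4 has denominator <= 11, so the convergent 41/9 is the closest (its error is |415*9 - 41*91|/(91*9) = 4/819).

41/9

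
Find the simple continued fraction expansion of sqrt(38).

Write x_i = (sqrt(38) + m_i)/d_i with (m_0, d_0) = (0, 1). a_0 = floor(sqrt(38)) = 6, since 6^2 = 36 <= 38 < 49 = 7^2.
Iterate m_{i+1} = d_i*a_i - m_i, d_{i+1} = (38 - m_{i+1}^2)/d_i, a_{i+1} = floor((a_0 + m_{i+1})/d_{i+1}):
  m_1 = 1*6 - 0 = 6, d_1 = (38 - 6^2)/1 = 2/1 = 2, a_1 = floor((6 + 6)/2) = 6.
  m_2 = 2*6 - 6 = 6, d_2 = (38 - 6^2)/2 = 2/2 = 1, a_2 = floor((6 + 6)/1) = 12.
  m_3 = 1*12 - 6 = 6, d_3 = (38 - 6^2)/1 = 2/1 = 2: (m_3, d_3) = (m_1, d_1) = (6, 2), so from here the quotients repeat a_1, a_2; the period length is 2.
Hence the expansion of sqrt(38) is a_0 = 6 followed by the repeating block 6, 12 (period 2).

[6; (6, 12)]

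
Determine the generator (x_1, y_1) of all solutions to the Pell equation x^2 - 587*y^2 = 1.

First expand sqrt(587) as a continued fraction. With x_i = (sqrt(587) + m_i)/d_i and (m_0, d_0) = (0, 1): a_0 = floor(sqrt(587)) = 24, since 24^2 = 576 <= 587 < 625 = 25^2.
Iterate m_{i+1} = d_i*a_i - m_i, d_{i+1} = (587 - m_{i+1}^2)/d_i, a_{i+1} = floor((a_0 + m_{i+1})/d_{i+1}):
  m_1 = 1*24 - 0 = 24, d_1 = (587 - 24^2)/1 = 11/1 = 11, a_1 = floor((24 + 24)/11) = 4.
  m_2 = 11*4 - 24 = 20, d_2 = (587 - 20^2)/11 = 187/11 = 17, a_2 = floor((24 + 20)/17) = 2.
  m_3 = 17*2 - 20 = 14, d_3 = (587 - 14^2)/17 = 391/17 = 23, a_3 = floor((24 + 14)/23) = 1.
  m_4 = 23*1 - 14 = 9, d_4 = (587 - 9^2)/23 = 506/23 = 22, a_4 = floor((24 + 9)/22) = 1.
  m_5 = 22*1 - 9 = 13, d_5 = (587 - 13^2)/22 = 418/22 = 19, a_5 = floor((24 + 13)/19) = 1.
  m_6 = 19*1 - 13 = 6, d_6 = (587 - 6^2)/19 = 551/19 = 29, a_6 = floor((24 + 6)/29) = 1.
  m_7 = 29*1 - 6 = 23, d_7 = (587 - 23^2)/29 = 58/29 = 2, a_7 = floor((24 + 23)/2) = 23.
  m_8 = 2*23 - 23 = 23, d_8 = (587 - 23^2)/2 = 58/2 = 29, a_8 = floor((24 + 23)/29) = 1.
  m_9 = 29*1 - 23 = 6, d_9 = (587 - 6^2)/29 = 551/29 = 19, a_9 = floor((24 + 6)/19) = 1.
  m_10 = 19*1 - 6 = 13, d_10 = (587 - 13^2)/19 = 418/19 = 22, a_10 = floor((24 + 13)/22) = 1.
  m_11 = 22*1 - 13 = 9, d_11 = (587 - 9^2)/22 = 506/22 = 23, a_11 = floor((24 + 9)/23) = 1.
  m_12 = 23*1 - 9 = 14, d_12 = (587 - 14^2)/23 = 391/23 = 17, a_12 = floor((24 + 14)/17) = 2.
  m_13 = 17*2 - 14 = 20, d_13 = (587 - 20^2)/17 = 187/17 = 11, a_13 = floor((24 + 20)/11) = 4.
  m_14 = 11*4 - 20 = 24, d_14 = (587 - 24^2)/11 = 11/11 = 1, a_14 = floor((24 + 24)/1) = 48.
  m_15 = 1*48 - 24 = 24, d_15 = (587 - 24^2)/1 = 11/1 = 11: (m_15, d_15) = (m_1, d_1) = (24, 11), so from here the quotients repeat a_1, ..., a_14; the period length is 14.
So sqrt(587) = [24; (4, 2, 1, 1, 1, 1, 23, 1, 1, 1, 1, 2, 4, 48)] with period length k = 14.
k is even, so the fundamental solution of x^2 - 587y^2 = 1 is (p_{k-1}, q_{k-1}) = (p_13, q_13); compute convergents through index 13.
Convergents (p_i = a_i*p_{i-1} + p_{i-2}, q_i = a_i*q_{i-1} + q_{i-2} with p_{-2}=0, p_{-1}=1, q_{-2}=1, q_{-1}=0):
  i=0: a_0=24, p_0 = 24*1 + 0 = 24, q_0 = 24*0 + 1 = 1.
  i=1: a_1=4, p_1 = 4*24 + 1 = 97, q_1 = 4*1 + 0 = 4.
  i=2: a_2=2, p_2 = 2*97 + 24 = 218, q_2 = 2*4 + 1 = 9.
  i=3: a_3=1, p_3 = 1*218 + 97 = 315, q_3 = 1*9 + 4 = 13.
  i=4: a_4=1, p_4 = 1*315 + 218 = 533, q_4 = 1*13 + 9 = 22.
  i=5: a_5=1, p_5 = 1*533 + 315 = 848, q_5 = 1*22 + 13 = 35.
  i=6: a_6=1, p_6 = 1*848 + 533 = 1381, q_6 = 1*35 + 22 = 57.
  i=7: a_7=23, p_7 = 23*1381 + 848 = 32611, q_7 = 23*57 + 35 = 1346.
  i=8: a_8=1, p_8 = 1*32611 + 1381 = 33992, q_8 = 1*1346 + 57 = 1403.
  i=9: a_9=1, p_9 = 1*33992 + 32611 = 66603, q_9 = 1*1403 + 1346 = 2749.
  i=10: a_10=1, p_10 = 1*66603 + 33992 = 100595, q_10 = 1*2749 + 1403 = 4152.
  i=11: a_11=1, p_11 = 1*100595 + 66603 = 167198, q_11 = 1*4152 + 2749 = 6901.
  i=12: a_12=2, p_12 = 2*167198 + 100595 = 434991, q_12 = 2*6901 + 4152 = 17954.
  i=13: a_13=4, p_13 = 4*434991 + 167198 = 1907162, q_13 = 4*17954 + 6901 = 78717.
Check: 1907162^2 - 587*78717^2 = 3637266894244 - 3637266894243 = 1, so (x, y) = (1907162, 78717) solves the equation, and by the theorem it is the least positive solution.

(x, y) = (1907162, 78717)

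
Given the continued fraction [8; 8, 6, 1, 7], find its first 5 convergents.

8/1, 65/8, 398/49, 463/57, 3639/448

Using the convergent recurrence p_i = a_i*p_{i-1} + p_{i-2}, q_i = a_i*q_{i-1} + q_{i-2} with p_{-2}=0, p_{-1}=1, q_{-2}=1, q_{-1}=0:
  i=0: a_0=8, p_0 = 8*1 + 0 = 8, q_0 = 8*0 + 1 = 1.
  i=1: a_1=8, p_1 = 8*8 + 1 = 65, q_1 = 8*1 + 0 = 8.
  i=2: a_2=6, p_2 = 6*65 + 8 = 398, q_2 = 6*8 + 1 = 49.
  i=3: a_3=1, p_3 = 1*398 + 65 = 463, q_3 = 1*49 + 8 = 57.
  i=4: a_4=7, p_4 = 7*463 + 398 = 3639, q_4 = 7*57 + 49 = 448.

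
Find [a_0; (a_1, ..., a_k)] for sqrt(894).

Write x_i = (sqrt(894) + m_i)/d_i with (m_0, d_0) = (0, 1). a_0 = floor(sqrt(894)) = 29, since 29^2 = 841 <= 894 < 900 = 30^2.
Iterate m_{i+1} = d_i*a_i - m_i, d_{i+1} = (894 - m_{i+1}^2)/d_i, a_{i+1} = floor((a_0 + m_{i+1})/d_{i+1}):
  m_1 = 1*29 - 0 = 29, d_1 = (894 - 29^2)/1 = 53/1 = 53, a_1 = floor((29 + 29)/53) = 1.
  m_2 = 53*1 - 29 = 24, d_2 = (894 - 24^2)/53 = 318/53 = 6, a_2 = floor((29 + 24)/6) = 8.
  m_3 = 6*8 - 24 = 24, d_3 = (894 - 24^2)/6 = 318/6 = 53, a_3 = floor((29 + 24)/53) = 1.
  m_4 = 53*1 - 24 = 29, d_4 = (894 - 29^2)/53 = 53/53 = 1, a_4 = floor((29 + 29)/1) = 58.
  m_5 = 1*58 - 29 = 29, d_5 = (894 - 29^2)/1 = 53/1 = 53: (m_5, d_5) = (m_1, d_1) = (29, 53), so from here the quotients repeat a_1, ..., a_4; the period length is 4.
Hence the expansion of sqrt(894) is a_0 = 29 followed by the repeating block 1, 8, 1, 58 (period 4).

[29; (1, 8, 1, 58)]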